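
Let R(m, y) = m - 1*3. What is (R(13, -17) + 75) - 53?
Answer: 32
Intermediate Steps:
R(m, y) = -3 + m (R(m, y) = m - 3 = -3 + m)
(R(13, -17) + 75) - 53 = ((-3 + 13) + 75) - 53 = (10 + 75) - 53 = 85 - 53 = 32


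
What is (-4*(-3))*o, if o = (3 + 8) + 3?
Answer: 168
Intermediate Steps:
o = 14 (o = 11 + 3 = 14)
(-4*(-3))*o = -4*(-3)*14 = 12*14 = 168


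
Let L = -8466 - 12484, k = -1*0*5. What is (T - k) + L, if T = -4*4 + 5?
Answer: -20961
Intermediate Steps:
T = -11 (T = -16 + 5 = -11)
k = 0 (k = 0*5 = 0)
L = -20950
(T - k) + L = (-11 - 1*0) - 20950 = (-11 + 0) - 20950 = -11 - 20950 = -20961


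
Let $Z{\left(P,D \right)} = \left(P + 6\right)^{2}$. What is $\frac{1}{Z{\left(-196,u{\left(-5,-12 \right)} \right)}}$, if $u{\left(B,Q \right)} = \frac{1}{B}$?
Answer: $\frac{1}{36100} \approx 2.7701 \cdot 10^{-5}$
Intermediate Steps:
$Z{\left(P,D \right)} = \left(6 + P\right)^{2}$
$\frac{1}{Z{\left(-196,u{\left(-5,-12 \right)} \right)}} = \frac{1}{\left(6 - 196\right)^{2}} = \frac{1}{\left(-190\right)^{2}} = \frac{1}{36100}$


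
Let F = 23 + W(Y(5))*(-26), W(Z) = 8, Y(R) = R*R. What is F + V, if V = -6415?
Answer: -6600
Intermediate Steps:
Y(R) = R²
F = -185 (F = 23 + 8*(-26) = 23 - 208 = -185)
F + V = -185 - 6415 = -6600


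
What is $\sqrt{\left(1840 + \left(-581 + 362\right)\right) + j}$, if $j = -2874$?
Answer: $i \sqrt{1253} \approx 35.398 i$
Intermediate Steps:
$\sqrt{\left(1840 + \left(-581 + 362\right)\right) + j} = \sqrt{\left(1840 + \left(-581 + 362\right)\right) - 2874} = \sqrt{\left(1840 - 219\right) - 2874} = \sqrt{1621 - 2874} = \sqrt{-1253} = i \sqrt{1253}$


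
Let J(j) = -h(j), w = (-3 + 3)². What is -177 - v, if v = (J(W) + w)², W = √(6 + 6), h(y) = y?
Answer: -189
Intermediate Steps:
W = 2*√3 (W = √12 = 2*√3 ≈ 3.4641)
w = 0 (w = 0² = 0)
J(j) = -j
v = 12 (v = (-2*√3 + 0)² = (-2*√3)² = 12)
-177 - v = -177 - 1*12 = -177 - 12 = -189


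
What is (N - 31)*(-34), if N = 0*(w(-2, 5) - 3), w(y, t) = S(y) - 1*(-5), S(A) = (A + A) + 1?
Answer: 1054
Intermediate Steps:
S(A) = 1 + 2*A (S(A) = 2*A + 1 = 1 + 2*A)
w(y, t) = 6 + 2*y (w(y, t) = (1 + 2*y) - 1*(-5) = (1 + 2*y) + 5 = 6 + 2*y)
N = 0 (N = 0*((6 + 2*(-2)) - 3) = 0*((6 - 4) - 3) = 0*(2 - 3) = 0*(-1) = 0)
(N - 31)*(-34) = (0 - 31)*(-34) = -31*(-34) = 1054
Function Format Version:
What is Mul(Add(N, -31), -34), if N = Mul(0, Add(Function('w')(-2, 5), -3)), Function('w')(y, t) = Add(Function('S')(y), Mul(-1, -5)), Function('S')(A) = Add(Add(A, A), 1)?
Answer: 1054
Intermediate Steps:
Function('S')(A) = Add(1, Mul(2, A)) (Function('S')(A) = Add(Mul(2, A), 1) = Add(1, Mul(2, A)))
Function('w')(y, t) = Add(6, Mul(2, y)) (Function('w')(y, t) = Add(Add(1, Mul(2, y)), Mul(-1, -5)) = Add(Add(1, Mul(2, y)), 5) = Add(6, Mul(2, y)))
N = 0 (N = Mul(0, Add(Add(6, Mul(2, -2)), -3)) = Mul(0, Add(Add(6, -4), -3)) = Mul(0, Add(2, -3)) = Mul(0, -1) = 0)
Mul(Add(N, -31), -34) = Mul(Add(0, -31), -34) = Mul(-31, -34) = 1054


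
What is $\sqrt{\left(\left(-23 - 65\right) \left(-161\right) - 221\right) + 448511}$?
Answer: $\sqrt{462458} \approx 680.04$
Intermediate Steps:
$\sqrt{\left(\left(-23 - 65\right) \left(-161\right) - 221\right) + 448511} = \sqrt{\left(\left(-88\right) \left(-161\right) - 221\right) + 448511} = \sqrt{\left(14168 - 221\right) + 448511} = \sqrt{13947 + 448511} = \sqrt{462458}$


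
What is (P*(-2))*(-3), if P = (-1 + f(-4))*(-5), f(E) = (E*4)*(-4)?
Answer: -1890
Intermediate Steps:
f(E) = -16*E (f(E) = (4*E)*(-4) = -16*E)
P = -315 (P = (-1 - 16*(-4))*(-5) = (-1 + 64)*(-5) = 63*(-5) = -315)
(P*(-2))*(-3) = -315*(-2)*(-3) = 630*(-3) = -1890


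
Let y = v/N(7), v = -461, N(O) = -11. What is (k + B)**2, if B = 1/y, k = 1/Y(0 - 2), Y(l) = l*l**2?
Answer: 139129/13601344 ≈ 0.010229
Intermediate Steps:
Y(l) = l**3
k = -1/8 (k = 1/((0 - 2)**3) = 1/((-2)**3) = 1/(-8) = -1/8 ≈ -0.12500)
y = 461/11 (y = -461/(-11) = -461*(-1/11) = 461/11 ≈ 41.909)
B = 11/461 (B = 1/(461/11) = 11/461 ≈ 0.023861)
(k + B)**2 = (-1/8 + 11/461)**2 = (-373/3688)**2 = 139129/13601344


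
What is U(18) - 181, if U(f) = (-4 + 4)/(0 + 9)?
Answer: -181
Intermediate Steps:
U(f) = 0 (U(f) = 0/9 = 0*(1/9) = 0)
U(18) - 181 = 0 - 181 = -181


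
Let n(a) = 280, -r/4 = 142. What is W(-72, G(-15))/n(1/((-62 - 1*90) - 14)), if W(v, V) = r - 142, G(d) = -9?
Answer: -71/28 ≈ -2.5357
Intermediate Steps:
r = -568 (r = -4*142 = -568)
W(v, V) = -710 (W(v, V) = -568 - 142 = -710)
W(-72, G(-15))/n(1/((-62 - 1*90) - 14)) = -710/280 = -710*1/280 = -71/28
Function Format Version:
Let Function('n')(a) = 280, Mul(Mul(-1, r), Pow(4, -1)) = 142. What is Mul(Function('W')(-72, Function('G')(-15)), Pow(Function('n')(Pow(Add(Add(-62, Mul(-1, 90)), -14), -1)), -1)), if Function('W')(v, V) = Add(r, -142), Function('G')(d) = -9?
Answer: Rational(-71, 28) ≈ -2.5357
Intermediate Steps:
r = -568 (r = Mul(-4, 142) = -568)
Function('W')(v, V) = -710 (Function('W')(v, V) = Add(-568, -142) = -710)
Mul(Function('W')(-72, Function('G')(-15)), Pow(Function('n')(Pow(Add(Add(-62, Mul(-1, 90)), -14), -1)), -1)) = Mul(-710, Pow(280, -1)) = Mul(-710, Rational(1, 280)) = Rational(-71, 28)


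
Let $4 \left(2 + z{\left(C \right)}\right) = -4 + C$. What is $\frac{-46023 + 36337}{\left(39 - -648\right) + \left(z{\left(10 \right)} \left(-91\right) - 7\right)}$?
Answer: $- \frac{19372}{1451} \approx -13.351$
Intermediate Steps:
$z{\left(C \right)} = -3 + \frac{C}{4}$ ($z{\left(C \right)} = -2 + \frac{-4 + C}{4} = -2 + \left(-1 + \frac{C}{4}\right) = -3 + \frac{C}{4}$)
$\frac{-46023 + 36337}{\left(39 - -648\right) + \left(z{\left(10 \right)} \left(-91\right) - 7\right)} = \frac{-46023 + 36337}{\left(39 - -648\right) - \left(7 - \left(-3 + \frac{1}{4} \cdot 10\right) \left(-91\right)\right)} = - \frac{9686}{\left(39 + 648\right) - \left(7 - \left(-3 + \frac{5}{2}\right) \left(-91\right)\right)} = - \frac{9686}{687 - - \frac{77}{2}} = - \frac{9686}{687 + \left(\frac{91}{2} - 7\right)} = - \frac{9686}{687 + \frac{77}{2}} = - \frac{9686}{\frac{1451}{2}} = \left(-9686\right) \frac{2}{1451} = - \frac{19372}{1451}$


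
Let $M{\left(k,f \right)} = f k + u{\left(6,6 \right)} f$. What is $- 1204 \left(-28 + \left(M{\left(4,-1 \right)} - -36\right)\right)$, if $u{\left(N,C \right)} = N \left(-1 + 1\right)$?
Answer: $-4816$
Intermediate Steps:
$u{\left(N,C \right)} = 0$ ($u{\left(N,C \right)} = N 0 = 0$)
$M{\left(k,f \right)} = f k$ ($M{\left(k,f \right)} = f k + 0 f = f k + 0 = f k$)
$- 1204 \left(-28 + \left(M{\left(4,-1 \right)} - -36\right)\right) = - 1204 \left(-28 - -32\right) = - 1204 \left(-28 + \left(-4 + 36\right)\right) = - 1204 \left(-28 + 32\right) = \left(-1204\right) 4 = -4816$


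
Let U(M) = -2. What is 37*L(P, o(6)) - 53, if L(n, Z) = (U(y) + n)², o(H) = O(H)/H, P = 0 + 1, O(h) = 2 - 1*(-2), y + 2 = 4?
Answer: -16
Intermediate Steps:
y = 2 (y = -2 + 4 = 2)
O(h) = 4 (O(h) = 2 + 2 = 4)
P = 1
o(H) = 4/H
L(n, Z) = (-2 + n)²
37*L(P, o(6)) - 53 = 37*(-2 + 1)² - 53 = 37*(-1)² - 53 = 37*1 - 53 = 37 - 53 = -16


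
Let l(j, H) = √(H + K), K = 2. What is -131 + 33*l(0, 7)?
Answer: -32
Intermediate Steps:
l(j, H) = √(2 + H) (l(j, H) = √(H + 2) = √(2 + H))
-131 + 33*l(0, 7) = -131 + 33*√(2 + 7) = -131 + 33*√9 = -131 + 33*3 = -131 + 99 = -32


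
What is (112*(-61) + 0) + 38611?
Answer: 31779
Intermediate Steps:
(112*(-61) + 0) + 38611 = (-6832 + 0) + 38611 = -6832 + 38611 = 31779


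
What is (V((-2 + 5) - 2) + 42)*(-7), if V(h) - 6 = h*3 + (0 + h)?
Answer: -364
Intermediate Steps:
V(h) = 6 + 4*h (V(h) = 6 + (h*3 + (0 + h)) = 6 + (3*h + h) = 6 + 4*h)
(V((-2 + 5) - 2) + 42)*(-7) = ((6 + 4*((-2 + 5) - 2)) + 42)*(-7) = ((6 + 4*(3 - 2)) + 42)*(-7) = ((6 + 4*1) + 42)*(-7) = ((6 + 4) + 42)*(-7) = (10 + 42)*(-7) = 52*(-7) = -364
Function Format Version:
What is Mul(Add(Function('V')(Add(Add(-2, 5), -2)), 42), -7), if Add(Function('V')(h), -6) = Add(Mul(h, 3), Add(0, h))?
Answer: -364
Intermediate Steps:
Function('V')(h) = Add(6, Mul(4, h)) (Function('V')(h) = Add(6, Add(Mul(h, 3), Add(0, h))) = Add(6, Add(Mul(3, h), h)) = Add(6, Mul(4, h)))
Mul(Add(Function('V')(Add(Add(-2, 5), -2)), 42), -7) = Mul(Add(Add(6, Mul(4, Add(Add(-2, 5), -2))), 42), -7) = Mul(Add(Add(6, Mul(4, Add(3, -2))), 42), -7) = Mul(Add(Add(6, Mul(4, 1)), 42), -7) = Mul(Add(Add(6, 4), 42), -7) = Mul(Add(10, 42), -7) = Mul(52, -7) = -364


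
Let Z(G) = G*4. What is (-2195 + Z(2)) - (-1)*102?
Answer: -2085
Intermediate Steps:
Z(G) = 4*G
(-2195 + Z(2)) - (-1)*102 = (-2195 + 4*2) - (-1)*102 = (-2195 + 8) - 1*(-102) = -2187 + 102 = -2085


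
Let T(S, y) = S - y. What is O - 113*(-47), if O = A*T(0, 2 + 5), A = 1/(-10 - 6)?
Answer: 84983/16 ≈ 5311.4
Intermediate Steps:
A = -1/16 (A = 1/(-16) = -1/16 ≈ -0.062500)
O = 7/16 (O = -(0 - (2 + 5))/16 = -(0 - 1*7)/16 = -(0 - 7)/16 = -1/16*(-7) = 7/16 ≈ 0.43750)
O - 113*(-47) = 7/16 - 113*(-47) = 7/16 + 5311 = 84983/16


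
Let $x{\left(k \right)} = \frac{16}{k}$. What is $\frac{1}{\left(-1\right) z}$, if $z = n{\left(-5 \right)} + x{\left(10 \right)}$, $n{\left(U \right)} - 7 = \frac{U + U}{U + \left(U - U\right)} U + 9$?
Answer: $- \frac{5}{38} \approx -0.13158$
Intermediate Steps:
$n{\left(U \right)} = 16 + 2 U$ ($n{\left(U \right)} = 7 + \left(\frac{U + U}{U + \left(U - U\right)} U + 9\right) = 7 + \left(\frac{2 U}{U + 0} U + 9\right) = 7 + \left(\frac{2 U}{U} U + 9\right) = 7 + \left(2 U + 9\right) = 7 + \left(9 + 2 U\right) = 16 + 2 U$)
$z = \frac{38}{5}$ ($z = \left(16 + 2 \left(-5\right)\right) + \frac{16}{10} = \left(16 - 10\right) + 16 \cdot \frac{1}{10} = 6 + \frac{8}{5} = \frac{38}{5} \approx 7.6$)
$\frac{1}{\left(-1\right) z} = \frac{1}{\left(-1\right) \frac{38}{5}} = \frac{1}{- \frac{38}{5}} = - \frac{5}{38}$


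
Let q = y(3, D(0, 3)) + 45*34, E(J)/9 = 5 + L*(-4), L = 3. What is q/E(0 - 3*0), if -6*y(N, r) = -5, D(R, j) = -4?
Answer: -9185/378 ≈ -24.299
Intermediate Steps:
y(N, r) = ⅚ (y(N, r) = -⅙*(-5) = ⅚)
E(J) = -63 (E(J) = 9*(5 + 3*(-4)) = 9*(5 - 12) = 9*(-7) = -63)
q = 9185/6 (q = ⅚ + 45*34 = ⅚ + 1530 = 9185/6 ≈ 1530.8)
q/E(0 - 3*0) = (9185/6)/(-63) = (9185/6)*(-1/63) = -9185/378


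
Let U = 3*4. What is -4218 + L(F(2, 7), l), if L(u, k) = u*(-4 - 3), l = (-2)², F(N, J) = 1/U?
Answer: -50623/12 ≈ -4218.6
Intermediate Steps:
U = 12
F(N, J) = 1/12
l = 4
L(u, k) = -7*u (L(u, k) = u*(-7) = -7*u)
-4218 + L(F(2, 7), l) = -4218 - 7*1/12 = -4218 - 7/12 = -50623/12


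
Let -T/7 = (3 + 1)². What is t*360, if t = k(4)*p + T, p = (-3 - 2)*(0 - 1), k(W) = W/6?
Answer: -39120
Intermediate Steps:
k(W) = W/6 (k(W) = W*(⅙) = W/6)
p = 5 (p = -5*(-1) = 5)
T = -112 (T = -7*(3 + 1)² = -7*4² = -7*16 = -112)
t = -326/3 (t = ((⅙)*4)*5 - 112 = (⅔)*5 - 112 = 10/3 - 112 = -326/3 ≈ -108.67)
t*360 = -326/3*360 = -39120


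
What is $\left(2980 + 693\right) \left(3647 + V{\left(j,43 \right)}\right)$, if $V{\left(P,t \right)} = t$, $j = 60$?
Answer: $13553370$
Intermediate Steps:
$\left(2980 + 693\right) \left(3647 + V{\left(j,43 \right)}\right) = \left(2980 + 693\right) \left(3647 + 43\right) = 3673 \cdot 3690 = 13553370$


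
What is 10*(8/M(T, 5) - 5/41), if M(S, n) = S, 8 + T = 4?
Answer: -870/41 ≈ -21.220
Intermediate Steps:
T = -4 (T = -8 + 4 = -4)
10*(8/M(T, 5) - 5/41) = 10*(8/(-4) - 5/41) = 10*(8*(-¼) - 5*1/41) = 10*(-2 - 5/41) = 10*(-87/41) = -870/41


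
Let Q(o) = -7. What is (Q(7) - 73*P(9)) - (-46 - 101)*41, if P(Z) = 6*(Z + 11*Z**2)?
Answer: -388180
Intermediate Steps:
P(Z) = 6*Z + 66*Z**2
(Q(7) - 73*P(9)) - (-46 - 101)*41 = (-7 - 438*9*(1 + 11*9)) - (-46 - 101)*41 = (-7 - 438*9*(1 + 99)) - (-147)*41 = (-7 - 438*9*100) - 1*(-6027) = (-7 - 73*5400) + 6027 = (-7 - 394200) + 6027 = -394207 + 6027 = -388180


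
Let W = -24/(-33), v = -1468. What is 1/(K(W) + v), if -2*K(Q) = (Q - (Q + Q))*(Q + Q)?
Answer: -121/177564 ≈ -0.00068144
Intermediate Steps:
W = 8/11 (W = -24*(-1/33) = 8/11 ≈ 0.72727)
K(Q) = Q² (K(Q) = -(Q - (Q + Q))*(Q + Q)/2 = -(Q - 2*Q)*2*Q/2 = -(-Q)*2*Q/2 = -(-1)*Q² = Q²)
1/(K(W) + v) = 1/((8/11)² - 1468) = 1/(64/121 - 1468) = 1/(-177564/121) = -121/177564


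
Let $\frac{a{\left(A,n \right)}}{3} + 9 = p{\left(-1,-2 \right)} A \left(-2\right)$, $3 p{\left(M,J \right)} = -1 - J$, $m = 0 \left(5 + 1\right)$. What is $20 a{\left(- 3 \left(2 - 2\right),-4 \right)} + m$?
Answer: $-540$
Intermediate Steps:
$m = 0$ ($m = 0 \cdot 6 = 0$)
$p{\left(M,J \right)} = - \frac{1}{3} - \frac{J}{3}$ ($p{\left(M,J \right)} = \frac{-1 - J}{3} = - \frac{1}{3} - \frac{J}{3}$)
$a{\left(A,n \right)} = -27 - 2 A$ ($a{\left(A,n \right)} = -27 + 3 \left(- \frac{1}{3} - - \frac{2}{3}\right) A \left(-2\right) = -27 + 3 \left(- \frac{1}{3} + \frac{2}{3}\right) A \left(-2\right) = -27 + 3 \frac{A}{3} \left(-2\right) = -27 + 3 \left(- \frac{2 A}{3}\right) = -27 - 2 A$)
$20 a{\left(- 3 \left(2 - 2\right),-4 \right)} + m = 20 \left(-27 - 2 \left(- 3 \left(2 - 2\right)\right)\right) + 0 = 20 \left(-27 - 2 \left(\left(-3\right) 0\right)\right) + 0 = 20 \left(-27 - 0\right) + 0 = 20 \left(-27 + 0\right) + 0 = 20 \left(-27\right) + 0 = -540 + 0 = -540$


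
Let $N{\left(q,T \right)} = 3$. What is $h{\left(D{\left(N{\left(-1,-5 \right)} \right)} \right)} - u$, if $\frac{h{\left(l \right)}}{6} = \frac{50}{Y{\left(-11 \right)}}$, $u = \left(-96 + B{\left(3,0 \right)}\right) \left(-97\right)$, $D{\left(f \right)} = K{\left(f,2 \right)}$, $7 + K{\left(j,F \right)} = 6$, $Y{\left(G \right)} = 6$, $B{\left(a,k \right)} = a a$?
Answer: $-8389$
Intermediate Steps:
$B{\left(a,k \right)} = a^{2}$
$K{\left(j,F \right)} = -1$ ($K{\left(j,F \right)} = -7 + 6 = -1$)
$D{\left(f \right)} = -1$
$u = 8439$ ($u = \left(-96 + 3^{2}\right) \left(-97\right) = \left(-96 + 9\right) \left(-97\right) = \left(-87\right) \left(-97\right) = 8439$)
$h{\left(l \right)} = 50$ ($h{\left(l \right)} = 6 \cdot \frac{50}{6} = 6 \cdot 50 \cdot \frac{1}{6} = 6 \cdot \frac{25}{3} = 50$)
$h{\left(D{\left(N{\left(-1,-5 \right)} \right)} \right)} - u = 50 - 8439 = -8389$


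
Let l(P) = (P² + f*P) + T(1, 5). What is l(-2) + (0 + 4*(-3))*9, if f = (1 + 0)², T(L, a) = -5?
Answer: -111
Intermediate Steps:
f = 1 (f = 1² = 1)
l(P) = -5 + P + P² (l(P) = (P² + 1*P) - 5 = (P² + P) - 5 = (P + P²) - 5 = -5 + P + P²)
l(-2) + (0 + 4*(-3))*9 = (-5 - 2 + (-2)²) + (0 + 4*(-3))*9 = (-5 - 2 + 4) + (0 - 12)*9 = -3 - 12*9 = -3 - 108 = -111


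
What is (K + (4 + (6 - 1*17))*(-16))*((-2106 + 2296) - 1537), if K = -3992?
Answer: 5226360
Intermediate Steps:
(K + (4 + (6 - 1*17))*(-16))*((-2106 + 2296) - 1537) = (-3992 + (4 + (6 - 1*17))*(-16))*((-2106 + 2296) - 1537) = (-3992 + (4 + (6 - 17))*(-16))*(190 - 1537) = (-3992 + (4 - 11)*(-16))*(-1347) = (-3992 - 7*(-16))*(-1347) = (-3992 + 112)*(-1347) = -3880*(-1347) = 5226360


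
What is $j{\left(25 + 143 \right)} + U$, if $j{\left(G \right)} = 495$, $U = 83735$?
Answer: $84230$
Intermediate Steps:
$j{\left(25 + 143 \right)} + U = 495 + 83735 = 84230$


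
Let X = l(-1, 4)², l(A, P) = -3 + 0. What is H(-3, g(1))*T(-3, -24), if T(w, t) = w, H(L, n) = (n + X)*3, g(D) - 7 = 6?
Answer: -198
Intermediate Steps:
g(D) = 13 (g(D) = 7 + 6 = 13)
l(A, P) = -3
X = 9 (X = (-3)² = 9)
H(L, n) = 27 + 3*n (H(L, n) = (n + 9)*3 = (9 + n)*3 = 27 + 3*n)
H(-3, g(1))*T(-3, -24) = (27 + 3*13)*(-3) = (27 + 39)*(-3) = 66*(-3) = -198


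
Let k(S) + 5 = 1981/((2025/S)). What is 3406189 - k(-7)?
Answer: 6897556717/2025 ≈ 3.4062e+6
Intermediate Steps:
k(S) = -5 + 1981*S/2025 (k(S) = -5 + 1981/((2025/S)) = -5 + 1981*(S/2025) = -5 + 1981*S/2025)
3406189 - k(-7) = 3406189 - (-5 + (1981/2025)*(-7)) = 3406189 - (-5 - 13867/2025) = 3406189 - 1*(-23992/2025) = 3406189 + 23992/2025 = 6897556717/2025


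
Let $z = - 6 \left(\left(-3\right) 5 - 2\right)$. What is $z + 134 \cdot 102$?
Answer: $13770$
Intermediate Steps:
$z = 102$ ($z = - 6 \left(-15 - 2\right) = \left(-6\right) \left(-17\right) = 102$)
$z + 134 \cdot 102 = 102 + 134 \cdot 102 = 102 + 13668 = 13770$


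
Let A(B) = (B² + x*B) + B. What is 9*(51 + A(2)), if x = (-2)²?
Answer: 585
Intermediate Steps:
x = 4
A(B) = B² + 5*B (A(B) = (B² + 4*B) + B = B² + 5*B)
9*(51 + A(2)) = 9*(51 + 2*(5 + 2)) = 9*(51 + 2*7) = 9*(51 + 14) = 9*65 = 585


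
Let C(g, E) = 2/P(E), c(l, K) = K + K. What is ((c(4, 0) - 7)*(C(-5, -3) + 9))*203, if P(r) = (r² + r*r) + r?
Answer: -194677/15 ≈ -12978.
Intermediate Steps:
P(r) = r + 2*r² (P(r) = (r² + r²) + r = 2*r² + r = r + 2*r²)
c(l, K) = 2*K
C(g, E) = 2/(E*(1 + 2*E)) (C(g, E) = 2/((E*(1 + 2*E))) = 2*(1/(E*(1 + 2*E))) = 2/(E*(1 + 2*E)))
((c(4, 0) - 7)*(C(-5, -3) + 9))*203 = ((2*0 - 7)*(2/(-3*(1 + 2*(-3))) + 9))*203 = ((0 - 7)*(2*(-⅓)/(1 - 6) + 9))*203 = -7*(2*(-⅓)/(-5) + 9)*203 = -7*(2*(-⅓)*(-⅕) + 9)*203 = -7*(2/15 + 9)*203 = -7*137/15*203 = -959/15*203 = -194677/15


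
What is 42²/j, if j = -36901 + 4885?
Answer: -147/2668 ≈ -0.055097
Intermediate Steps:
j = -32016
42²/j = 42²/(-32016) = 1764*(-1/32016) = -147/2668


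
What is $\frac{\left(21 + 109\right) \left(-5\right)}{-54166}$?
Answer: $\frac{325}{27083} \approx 0.012$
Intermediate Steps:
$\frac{\left(21 + 109\right) \left(-5\right)}{-54166} = 130 \left(-5\right) \left(- \frac{1}{54166}\right) = \left(-650\right) \left(- \frac{1}{54166}\right) = \frac{325}{27083}$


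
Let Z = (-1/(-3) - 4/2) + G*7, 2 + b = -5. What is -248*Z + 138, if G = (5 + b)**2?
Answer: -19178/3 ≈ -6392.7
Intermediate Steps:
b = -7 (b = -2 - 5 = -7)
G = 4 (G = (5 - 7)**2 = (-2)**2 = 4)
Z = 79/3 (Z = (-1/(-3) - 4/2) + 4*7 = (-1*(-1/3) - 4*1/2) + 28 = (1/3 - 2) + 28 = -5/3 + 28 = 79/3 ≈ 26.333)
-248*Z + 138 = -248*79/3 + 138 = -19592/3 + 138 = -19178/3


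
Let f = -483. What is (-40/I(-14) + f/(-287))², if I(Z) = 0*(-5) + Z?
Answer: 1697809/82369 ≈ 20.612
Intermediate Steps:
I(Z) = Z (I(Z) = 0 + Z = Z)
(-40/I(-14) + f/(-287))² = (-40/(-14) - 483/(-287))² = (-40*(-1/14) - 483*(-1/287))² = (20/7 + 69/41)² = (1303/287)² = 1697809/82369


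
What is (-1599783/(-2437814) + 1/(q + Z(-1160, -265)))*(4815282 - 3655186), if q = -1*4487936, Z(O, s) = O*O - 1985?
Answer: 2917774180811357392/3832634877147 ≈ 7.6130e+5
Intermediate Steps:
Z(O, s) = -1985 + O² (Z(O, s) = O² - 1985 = -1985 + O²)
q = -4487936
(-1599783/(-2437814) + 1/(q + Z(-1160, -265)))*(4815282 - 3655186) = (-1599783/(-2437814) + 1/(-4487936 + (-1985 + (-1160)²)))*(4815282 - 3655186) = (-1599783*(-1/2437814) + 1/(-4487936 + (-1985 + 1345600)))*1160096 = (1599783/2437814 + 1/(-4487936 + 1343615))*1160096 = (1599783/2437814 + 1/(-3144321))*1160096 = (1599783/2437814 - 1/3144321)*1160096 = (5030228844529/7665269754294)*1160096 = 2917774180811357392/3832634877147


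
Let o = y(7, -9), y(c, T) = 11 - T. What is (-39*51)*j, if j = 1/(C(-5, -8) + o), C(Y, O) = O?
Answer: -663/4 ≈ -165.75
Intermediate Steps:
o = 20 (o = 11 - 1*(-9) = 11 + 9 = 20)
j = 1/12 (j = 1/(-8 + 20) = 1/12 ≈ 0.083333)
(-39*51)*j = -39*51*(1/12) = -1989*1/12 = -663/4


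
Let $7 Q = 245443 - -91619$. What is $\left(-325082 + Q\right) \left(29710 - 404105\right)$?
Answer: $103681314320$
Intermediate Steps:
$Q = \frac{337062}{7}$ ($Q = \frac{245443 - -91619}{7} = \frac{245443 + 91619}{7} = \frac{1}{7} \cdot 337062 = \frac{337062}{7} \approx 48152.0$)
$\left(-325082 + Q\right) \left(29710 - 404105\right) = \left(-325082 + \frac{337062}{7}\right) \left(29710 - 404105\right) = \left(- \frac{1938512}{7}\right) \left(-374395\right) = 103681314320$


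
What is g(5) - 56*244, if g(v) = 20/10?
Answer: -13662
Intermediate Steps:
g(v) = 2 (g(v) = 20*(1/10) = 2)
g(5) - 56*244 = 2 - 56*244 = 2 - 13664 = -13662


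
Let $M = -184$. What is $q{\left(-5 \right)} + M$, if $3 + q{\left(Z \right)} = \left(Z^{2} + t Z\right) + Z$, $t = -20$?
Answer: $-67$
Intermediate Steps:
$q{\left(Z \right)} = -3 + Z^{2} - 19 Z$ ($q{\left(Z \right)} = -3 + \left(\left(Z^{2} - 20 Z\right) + Z\right) = -3 + \left(Z^{2} - 19 Z\right) = -3 + Z^{2} - 19 Z$)
$q{\left(-5 \right)} + M = \left(-3 + \left(-5\right)^{2} - -95\right) - 184 = \left(-3 + 25 + 95\right) - 184 = 117 - 184 = -67$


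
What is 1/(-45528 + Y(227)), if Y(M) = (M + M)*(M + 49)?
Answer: 1/79776 ≈ 1.2535e-5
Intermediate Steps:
Y(M) = 2*M*(49 + M) (Y(M) = (2*M)*(49 + M) = 2*M*(49 + M))
1/(-45528 + Y(227)) = 1/(-45528 + 2*227*(49 + 227)) = 1/(-45528 + 2*227*276) = 1/(-45528 + 125304) = 1/79776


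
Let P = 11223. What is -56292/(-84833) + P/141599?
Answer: 207510969/279355069 ≈ 0.74282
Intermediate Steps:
-56292/(-84833) + P/141599 = -56292/(-84833) + 11223/141599 = -56292*(-1/84833) + 11223*(1/141599) = 56292/84833 + 261/3293 = 207510969/279355069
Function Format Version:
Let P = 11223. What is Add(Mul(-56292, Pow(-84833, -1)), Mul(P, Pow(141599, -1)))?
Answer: Rational(207510969, 279355069) ≈ 0.74282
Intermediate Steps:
Add(Mul(-56292, Pow(-84833, -1)), Mul(P, Pow(141599, -1))) = Add(Mul(-56292, Pow(-84833, -1)), Mul(11223, Pow(141599, -1))) = Add(Mul(-56292, Rational(-1, 84833)), Mul(11223, Rational(1, 141599))) = Add(Rational(56292, 84833), Rational(261, 3293)) = Rational(207510969, 279355069)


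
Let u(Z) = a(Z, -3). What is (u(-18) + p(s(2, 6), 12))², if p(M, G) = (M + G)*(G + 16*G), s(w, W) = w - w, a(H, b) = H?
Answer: 5904900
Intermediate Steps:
s(w, W) = 0
p(M, G) = 17*G*(G + M) (p(M, G) = (G + M)*(17*G) = 17*G*(G + M))
u(Z) = Z
(u(-18) + p(s(2, 6), 12))² = (-18 + 17*12*(12 + 0))² = (-18 + 17*12*12)² = (-18 + 2448)² = 2430² = 5904900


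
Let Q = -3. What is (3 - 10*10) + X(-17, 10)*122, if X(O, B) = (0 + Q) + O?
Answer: -2537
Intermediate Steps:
X(O, B) = -3 + O (X(O, B) = (0 - 3) + O = -3 + O)
(3 - 10*10) + X(-17, 10)*122 = (3 - 10*10) + (-3 - 17)*122 = (3 - 100) - 20*122 = -97 - 2440 = -2537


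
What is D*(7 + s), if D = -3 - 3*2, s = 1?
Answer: -72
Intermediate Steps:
D = -9 (D = -3 - 1*6 = -3 - 6 = -9)
D*(7 + s) = -9*(7 + 1) = -9*8 = -72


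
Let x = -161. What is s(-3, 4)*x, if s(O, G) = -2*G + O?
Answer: 1771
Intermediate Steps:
s(O, G) = O - 2*G
s(-3, 4)*x = (-3 - 2*4)*(-161) = (-3 - 8)*(-161) = -11*(-161) = 1771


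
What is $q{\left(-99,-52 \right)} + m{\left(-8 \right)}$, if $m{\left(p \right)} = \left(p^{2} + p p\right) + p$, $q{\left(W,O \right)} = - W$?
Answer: $219$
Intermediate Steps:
$m{\left(p \right)} = p + 2 p^{2}$ ($m{\left(p \right)} = \left(p^{2} + p^{2}\right) + p = 2 p^{2} + p = p + 2 p^{2}$)
$q{\left(-99,-52 \right)} + m{\left(-8 \right)} = \left(-1\right) \left(-99\right) - 8 \left(1 + 2 \left(-8\right)\right) = 99 - 8 \left(1 - 16\right) = 99 - -120 = 99 + 120 = 219$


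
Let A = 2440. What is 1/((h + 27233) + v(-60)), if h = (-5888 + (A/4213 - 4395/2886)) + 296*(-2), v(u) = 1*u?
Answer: 4052906/83862959093 ≈ 4.8328e-5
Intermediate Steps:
v(u) = u
h = -26266655645/4052906 (h = (-5888 + (2440/4213 - 4395/2886)) + 296*(-2) = (-5888 + (2440*(1/4213) - 4395*1/2886)) - 592 = (-5888 + (2440/4213 - 1465/962)) - 592 = (-5888 - 3824765/4052906) - 592 = -23867335293/4052906 - 592 = -26266655645/4052906 ≈ -6480.9)
1/((h + 27233) + v(-60)) = 1/((-26266655645/4052906 + 27233) - 60) = 1/(84106133453/4052906 - 60) = 1/(83862959093/4052906) = 4052906/83862959093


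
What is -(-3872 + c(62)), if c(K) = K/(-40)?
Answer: 77471/20 ≈ 3873.6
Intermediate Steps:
c(K) = -K/40 (c(K) = K*(-1/40) = -K/40)
-(-3872 + c(62)) = -(-3872 - 1/40*62) = -(-3872 - 31/20) = -1*(-77471/20) = 77471/20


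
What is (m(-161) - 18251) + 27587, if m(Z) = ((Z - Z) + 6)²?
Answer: 9372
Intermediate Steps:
m(Z) = 36 (m(Z) = (0 + 6)² = 6² = 36)
(m(-161) - 18251) + 27587 = (36 - 18251) + 27587 = -18215 + 27587 = 9372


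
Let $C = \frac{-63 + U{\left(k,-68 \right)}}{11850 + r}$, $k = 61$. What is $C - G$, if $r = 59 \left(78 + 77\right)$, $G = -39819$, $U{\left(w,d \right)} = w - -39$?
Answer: $\frac{835999942}{20995} \approx 39819.0$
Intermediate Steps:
$U{\left(w,d \right)} = 39 + w$ ($U{\left(w,d \right)} = w + 39 = 39 + w$)
$r = 9145$ ($r = 59 \cdot 155 = 9145$)
$C = \frac{37}{20995}$ ($C = \frac{-63 + \left(39 + 61\right)}{11850 + 9145} = \frac{-63 + 100}{20995} = 37 \cdot \frac{1}{20995} = \frac{37}{20995} \approx 0.0017623$)
$C - G = \frac{37}{20995} - -39819 = \frac{37}{20995} + 39819 = \frac{835999942}{20995}$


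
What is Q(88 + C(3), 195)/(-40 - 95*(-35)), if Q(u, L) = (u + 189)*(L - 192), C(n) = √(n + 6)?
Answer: 56/219 ≈ 0.25571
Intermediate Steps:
C(n) = √(6 + n)
Q(u, L) = (-192 + L)*(189 + u) (Q(u, L) = (189 + u)*(-192 + L) = (-192 + L)*(189 + u))
Q(88 + C(3), 195)/(-40 - 95*(-35)) = (-36288 - 192*(88 + √(6 + 3)) + 189*195 + 195*(88 + √(6 + 3)))/(-40 - 95*(-35)) = (-36288 - 192*(88 + √9) + 36855 + 195*(88 + √9))/(-40 + 3325) = (-36288 - 192*(88 + 3) + 36855 + 195*(88 + 3))/3285 = (-36288 - 192*91 + 36855 + 195*91)*(1/3285) = (-36288 - 17472 + 36855 + 17745)*(1/3285) = 840*(1/3285) = 56/219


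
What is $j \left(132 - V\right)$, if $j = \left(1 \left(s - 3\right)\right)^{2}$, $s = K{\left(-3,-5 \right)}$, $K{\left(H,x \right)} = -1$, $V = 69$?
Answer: $1008$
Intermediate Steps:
$s = -1$
$j = 16$ ($j = \left(1 \left(-1 - 3\right)\right)^{2} = \left(1 \left(-4\right)\right)^{2} = \left(-4\right)^{2} = 16$)
$j \left(132 - V\right) = 16 \left(132 - 69\right) = 16 \cdot 63 = 1008$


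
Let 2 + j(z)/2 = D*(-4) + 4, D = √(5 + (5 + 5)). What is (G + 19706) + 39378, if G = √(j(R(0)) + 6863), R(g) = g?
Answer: 59084 + √(6867 - 8*√15) ≈ 59167.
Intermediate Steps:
D = √15 (D = √(5 + 10) = √15 ≈ 3.8730)
j(z) = 4 - 8*√15 (j(z) = -4 + 2*(√15*(-4) + 4) = -4 + 2*(-4*√15 + 4) = -4 + 2*(4 - 4*√15) = -4 + (8 - 8*√15) = 4 - 8*√15)
G = √(6867 - 8*√15) (G = √((4 - 8*√15) + 6863) = √(6867 - 8*√15) ≈ 82.680)
(G + 19706) + 39378 = (√(6867 - 8*√15) + 19706) + 39378 = (19706 + √(6867 - 8*√15)) + 39378 = 59084 + √(6867 - 8*√15)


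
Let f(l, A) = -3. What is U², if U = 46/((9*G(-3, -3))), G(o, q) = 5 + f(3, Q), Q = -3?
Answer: 529/81 ≈ 6.5309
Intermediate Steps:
G(o, q) = 2 (G(o, q) = 5 - 3 = 2)
U = 23/9 (U = 46/((9*2)) = 46/18 = 46*(1/18) = 23/9 ≈ 2.5556)
U² = (23/9)² = 529/81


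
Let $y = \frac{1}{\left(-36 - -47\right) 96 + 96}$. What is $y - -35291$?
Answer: $\frac{40655233}{1152} \approx 35291.0$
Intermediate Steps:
$y = \frac{1}{1152}$ ($y = \frac{1}{\left(-36 + 47\right) 96 + 96} = \frac{1}{11 \cdot 96 + 96} = \frac{1}{1056 + 96} = \frac{1}{1152} \approx 0.00086806$)
$y - -35291 = \frac{1}{1152} - -35291 = \frac{1}{1152} + 35291 = \frac{40655233}{1152}$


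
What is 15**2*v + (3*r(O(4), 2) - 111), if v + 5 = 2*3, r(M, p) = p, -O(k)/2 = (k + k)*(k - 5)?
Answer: 120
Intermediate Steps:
O(k) = -4*k*(-5 + k) (O(k) = -2*(k + k)*(k - 5) = -2*2*k*(-5 + k) = -4*k*(-5 + k))
v = 1 (v = -5 + 2*3 = -5 + 6 = 1)
15**2*v + (3*r(O(4), 2) - 111) = 15**2*1 + (3*2 - 111) = 225*1 + (6 - 111) = 225 - 105 = 120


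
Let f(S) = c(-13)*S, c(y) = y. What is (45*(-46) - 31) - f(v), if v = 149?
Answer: -164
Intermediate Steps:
f(S) = -13*S
(45*(-46) - 31) - f(v) = (45*(-46) - 31) - (-13)*149 = (-2070 - 31) - 1*(-1937) = -2101 + 1937 = -164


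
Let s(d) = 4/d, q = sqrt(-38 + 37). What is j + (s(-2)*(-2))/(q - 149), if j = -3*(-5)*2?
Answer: 332732/11101 - 2*I/11101 ≈ 29.973 - 0.00018016*I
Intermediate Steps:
q = I (q = sqrt(-1) = I ≈ 1.0*I)
j = 30 (j = 15*2 = 30)
j + (s(-2)*(-2))/(q - 149) = 30 + ((4/(-2))*(-2))/(I - 149) = 30 + ((4*(-1/2))*(-2))/(-149 + I) = 30 + ((-149 - I)/22202)*(-2*(-2)) = 30 + ((-149 - I)/22202)*4 = 30 + 2*(-149 - I)/11101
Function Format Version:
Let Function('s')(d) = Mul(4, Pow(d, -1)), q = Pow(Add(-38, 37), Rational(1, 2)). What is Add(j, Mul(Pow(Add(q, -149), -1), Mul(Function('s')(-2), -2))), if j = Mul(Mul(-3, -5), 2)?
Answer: Add(Rational(332732, 11101), Mul(Rational(-2, 11101), I)) ≈ Add(29.973, Mul(-0.00018016, I))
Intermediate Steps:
q = I (q = Pow(-1, Rational(1, 2)) = I ≈ Mul(1.0000, I))
j = 30 (j = Mul(15, 2) = 30)
Add(j, Mul(Pow(Add(q, -149), -1), Mul(Function('s')(-2), -2))) = Add(30, Mul(Pow(Add(I, -149), -1), Mul(Mul(4, Pow(-2, -1)), -2))) = Add(30, Mul(Pow(Add(-149, I), -1), Mul(Mul(4, Rational(-1, 2)), -2))) = Add(30, Mul(Mul(Rational(1, 22202), Add(-149, Mul(-1, I))), Mul(-2, -2))) = Add(30, Mul(Mul(Rational(1, 22202), Add(-149, Mul(-1, I))), 4)) = Add(30, Mul(Rational(2, 11101), Add(-149, Mul(-1, I))))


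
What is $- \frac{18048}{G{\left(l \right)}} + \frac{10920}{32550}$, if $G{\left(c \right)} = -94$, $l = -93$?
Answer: $\frac{29812}{155} \approx 192.34$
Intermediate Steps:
$- \frac{18048}{G{\left(l \right)}} + \frac{10920}{32550} = - \frac{18048}{-94} + \frac{10920}{32550} = \left(-18048\right) \left(- \frac{1}{94}\right) + 10920 \cdot \frac{1}{32550} = 192 + \frac{52}{155} = \frac{29812}{155}$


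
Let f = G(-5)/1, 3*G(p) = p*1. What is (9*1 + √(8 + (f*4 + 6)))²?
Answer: (27 + √66)²/9 ≈ 137.08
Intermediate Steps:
G(p) = p/3 (G(p) = (p*1)/3 = p/3)
f = -5/3 (f = ((⅓)*(-5))/1 = -5/3*1 = -5/3 ≈ -1.6667)
(9*1 + √(8 + (f*4 + 6)))² = (9*1 + √(8 + (-5/3*4 + 6)))² = (9 + √(8 + (-20/3 + 6)))² = (9 + √(8 - ⅔))² = (9 + √(22/3))² = (9 + √66/3)²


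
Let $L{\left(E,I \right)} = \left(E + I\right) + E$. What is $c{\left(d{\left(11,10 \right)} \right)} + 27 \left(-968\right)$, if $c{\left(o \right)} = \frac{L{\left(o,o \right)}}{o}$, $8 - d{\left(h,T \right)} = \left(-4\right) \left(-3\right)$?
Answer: $-26133$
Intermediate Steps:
$L{\left(E,I \right)} = I + 2 E$
$d{\left(h,T \right)} = -4$ ($d{\left(h,T \right)} = 8 - \left(-4\right) \left(-3\right) = 8 - 12 = -4$)
$c{\left(o \right)} = 3$ ($c{\left(o \right)} = \frac{o + 2 o}{o} = \frac{3 o}{o} = 3$)
$c{\left(d{\left(11,10 \right)} \right)} + 27 \left(-968\right) = 3 + 27 \left(-968\right) = 3 - 26136 = -26133$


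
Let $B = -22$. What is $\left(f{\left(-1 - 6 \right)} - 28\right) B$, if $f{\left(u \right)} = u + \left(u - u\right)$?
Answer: $770$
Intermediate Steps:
$f{\left(u \right)} = u$ ($f{\left(u \right)} = u + 0 = u$)
$\left(f{\left(-1 - 6 \right)} - 28\right) B = \left(\left(-1 - 6\right) - 28\right) \left(-22\right) = \left(-7 - 28\right) \left(-22\right) = \left(-35\right) \left(-22\right) = 770$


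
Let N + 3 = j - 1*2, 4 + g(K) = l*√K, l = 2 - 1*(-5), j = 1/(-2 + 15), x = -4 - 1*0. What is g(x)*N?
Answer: 256/13 - 896*I/13 ≈ 19.692 - 68.923*I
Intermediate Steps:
x = -4 (x = -4 + 0 = -4)
j = 1/13 ≈ 0.076923
l = 7 (l = 2 + 5 = 7)
g(K) = -4 + 7*√K
N = -64/13 (N = -3 + (1/13 - 1*2) = -3 + (1/13 - 2) = -3 - 25/13 = -64/13 ≈ -4.9231)
g(x)*N = (-4 + 7*√(-4))*(-64/13) = (-4 + 7*(2*I))*(-64/13) = (-4 + 14*I)*(-64/13) = 256/13 - 896*I/13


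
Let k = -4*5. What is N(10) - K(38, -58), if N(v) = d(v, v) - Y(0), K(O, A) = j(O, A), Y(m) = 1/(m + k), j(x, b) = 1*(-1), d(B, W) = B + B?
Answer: 421/20 ≈ 21.050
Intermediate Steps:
d(B, W) = 2*B
j(x, b) = -1
k = -20
Y(m) = 1/(-20 + m) (Y(m) = 1/(m - 20) = 1/(-20 + m))
K(O, A) = -1
N(v) = 1/20 + 2*v (N(v) = 2*v - 1/(-20 + 0) = 2*v - 1/(-20) = 2*v - 1*(-1/20) = 2*v + 1/20 = 1/20 + 2*v)
N(10) - K(38, -58) = (1/20 + 2*10) - 1*(-1) = (1/20 + 20) + 1 = 401/20 + 1 = 421/20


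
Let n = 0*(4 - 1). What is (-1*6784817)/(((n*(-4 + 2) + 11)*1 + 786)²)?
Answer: -6784817/635209 ≈ -10.681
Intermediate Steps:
n = 0 (n = 0*3 = 0)
(-1*6784817)/(((n*(-4 + 2) + 11)*1 + 786)²) = (-1*6784817)/(((0*(-4 + 2) + 11)*1 + 786)²) = -6784817/((0*(-2) + 11)*1 + 786)² = -6784817/((0 + 11)*1 + 786)² = -6784817/(11*1 + 786)² = -6784817/(11 + 786)² = -6784817/(797²) = -6784817/635209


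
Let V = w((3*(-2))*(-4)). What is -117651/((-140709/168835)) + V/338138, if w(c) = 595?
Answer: 2238880095720195/15859686614 ≈ 1.4117e+5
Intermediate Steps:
V = 595
-117651/((-140709/168835)) + V/338138 = -117651/((-140709/168835)) + 595/338138 = -117651/((-140709*1/168835)) + 595*(1/338138) = -117651/(-140709/168835) + 595/338138 = -117651*(-168835/140709) + 595/338138 = 6621202195/46903 + 595/338138 = 2238880095720195/15859686614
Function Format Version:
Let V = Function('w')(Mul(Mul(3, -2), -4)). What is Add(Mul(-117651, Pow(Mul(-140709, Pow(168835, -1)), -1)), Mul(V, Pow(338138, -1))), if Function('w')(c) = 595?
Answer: Rational(2238880095720195, 15859686614) ≈ 1.4117e+5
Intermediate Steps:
V = 595
Add(Mul(-117651, Pow(Mul(-140709, Pow(168835, -1)), -1)), Mul(V, Pow(338138, -1))) = Add(Mul(-117651, Pow(Mul(-140709, Pow(168835, -1)), -1)), Mul(595, Pow(338138, -1))) = Add(Mul(-117651, Pow(Mul(-140709, Rational(1, 168835)), -1)), Mul(595, Rational(1, 338138))) = Add(Mul(-117651, Pow(Rational(-140709, 168835), -1)), Rational(595, 338138)) = Add(Mul(-117651, Rational(-168835, 140709)), Rational(595, 338138)) = Add(Rational(6621202195, 46903), Rational(595, 338138)) = Rational(2238880095720195, 15859686614)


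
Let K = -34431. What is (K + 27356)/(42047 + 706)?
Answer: -7075/42753 ≈ -0.16549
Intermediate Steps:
(K + 27356)/(42047 + 706) = (-34431 + 27356)/(42047 + 706) = -7075/42753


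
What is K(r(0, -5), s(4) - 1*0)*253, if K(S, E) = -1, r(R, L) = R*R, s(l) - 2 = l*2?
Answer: -253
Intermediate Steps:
s(l) = 2 + 2*l (s(l) = 2 + l*2 = 2 + 2*l)
r(R, L) = R**2
K(r(0, -5), s(4) - 1*0)*253 = -1*253 = -253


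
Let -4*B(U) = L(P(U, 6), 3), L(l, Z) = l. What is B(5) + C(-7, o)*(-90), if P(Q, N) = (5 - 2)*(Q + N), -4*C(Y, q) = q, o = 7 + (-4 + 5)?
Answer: 687/4 ≈ 171.75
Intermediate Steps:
o = 8 (o = 7 + 1 = 8)
C(Y, q) = -q/4
P(Q, N) = 3*N + 3*Q (P(Q, N) = 3*(N + Q) = 3*N + 3*Q)
B(U) = -9/2 - 3*U/4 (B(U) = -(3*6 + 3*U)/4 = -(18 + 3*U)/4 = -9/2 - 3*U/4)
B(5) + C(-7, o)*(-90) = (-9/2 - 3/4*5) - 1/4*8*(-90) = (-9/2 - 15/4) - 2*(-90) = -33/4 + 180 = 687/4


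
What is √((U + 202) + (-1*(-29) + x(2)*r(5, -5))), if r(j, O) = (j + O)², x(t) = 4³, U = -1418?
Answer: I*√1187 ≈ 34.453*I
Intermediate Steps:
x(t) = 64
r(j, O) = (O + j)²
√((U + 202) + (-1*(-29) + x(2)*r(5, -5))) = √((-1418 + 202) + (-1*(-29) + 64*(-5 + 5)²)) = √(-1216 + (29 + 64*0²)) = √(-1216 + (29 + 64*0)) = √(-1216 + (29 + 0)) = √(-1216 + 29) = √(-1187) = I*√1187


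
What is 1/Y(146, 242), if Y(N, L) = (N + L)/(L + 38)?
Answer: 70/97 ≈ 0.72165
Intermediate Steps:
Y(N, L) = (L + N)/(38 + L)
1/Y(146, 242) = 1/((242 + 146)/(38 + 242)) = 1/(388/280) = 1/((1/280)*388) = 1/(97/70) = 70/97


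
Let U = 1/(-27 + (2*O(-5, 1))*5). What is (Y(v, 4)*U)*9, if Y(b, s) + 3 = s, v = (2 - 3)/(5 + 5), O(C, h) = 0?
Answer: -1/3 ≈ -0.33333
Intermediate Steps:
v = -1/10 ≈ -0.10000
Y(b, s) = -3 + s
U = -1/27 (U = 1/(-27 + (2*0)*5) = 1/(-27 + 0*5) = 1/(-27 + 0) = 1/(-27) = -1/27 ≈ -0.037037)
(Y(v, 4)*U)*9 = ((-3 + 4)*(-1/27))*9 = (1*(-1/27))*9 = -1/27*9 = -1/3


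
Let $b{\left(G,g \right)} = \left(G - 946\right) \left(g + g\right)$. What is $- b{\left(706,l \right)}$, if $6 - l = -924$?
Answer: $446400$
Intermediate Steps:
$l = 930$ ($l = 6 - -924 = 6 + 924 = 930$)
$b{\left(G,g \right)} = 2 g \left(-946 + G\right)$ ($b{\left(G,g \right)} = \left(-946 + G\right) 2 g = 2 g \left(-946 + G\right)$)
$- b{\left(706,l \right)} = - 2 \cdot 930 \left(-946 + 706\right) = - 2 \cdot 930 \left(-240\right) = \left(-1\right) \left(-446400\right) = 446400$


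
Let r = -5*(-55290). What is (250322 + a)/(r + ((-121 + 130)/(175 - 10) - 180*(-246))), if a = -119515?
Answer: 7194385/17640153 ≈ 0.40784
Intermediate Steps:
r = 276450
(250322 + a)/(r + ((-121 + 130)/(175 - 10) - 180*(-246))) = (250322 - 119515)/(276450 + ((-121 + 130)/(175 - 10) - 180*(-246))) = 130807/(276450 + (9/165 + 44280)) = 130807/(276450 + (9*(1/165) + 44280)) = 130807/(276450 + (3/55 + 44280)) = 130807/(276450 + 2435403/55) = 130807/(17640153/55) = 130807*(55/17640153) = 7194385/17640153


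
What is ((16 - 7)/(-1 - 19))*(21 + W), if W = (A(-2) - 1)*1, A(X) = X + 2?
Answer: -9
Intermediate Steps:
A(X) = 2 + X
W = -1 (W = ((2 - 2) - 1)*1 = (0 - 1)*1 = -1*1 = -1)
((16 - 7)/(-1 - 19))*(21 + W) = ((16 - 7)/(-1 - 19))*(21 - 1) = (9/(-20))*20 = (9*(-1/20))*20 = -9/20*20 = -9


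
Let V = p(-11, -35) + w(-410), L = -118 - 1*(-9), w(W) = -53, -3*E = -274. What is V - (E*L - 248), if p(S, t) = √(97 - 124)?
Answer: 30451/3 + 3*I*√3 ≈ 10150.0 + 5.1962*I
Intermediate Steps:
E = 274/3 (E = -⅓*(-274) = 274/3 ≈ 91.333)
L = -109 (L = -118 + 9 = -109)
p(S, t) = 3*I*√3 (p(S, t) = √(-27) = 3*I*√3)
V = -53 + 3*I*√3 (V = 3*I*√3 - 53 = -53 + 3*I*√3 ≈ -53.0 + 5.1962*I)
V - (E*L - 248) = (-53 + 3*I*√3) - ((274/3)*(-109) - 248) = (-53 + 3*I*√3) - (-29866/3 - 248) = (-53 + 3*I*√3) - 1*(-30610/3) = (-53 + 3*I*√3) + 30610/3 = 30451/3 + 3*I*√3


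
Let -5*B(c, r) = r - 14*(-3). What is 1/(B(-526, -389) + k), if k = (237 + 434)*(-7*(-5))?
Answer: 5/117772 ≈ 4.2455e-5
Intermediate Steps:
B(c, r) = -42/5 - r/5 (B(c, r) = -(r - 14*(-3))/5 = -(r + 42)/5 = -(42 + r)/5 = -42/5 - r/5)
k = 23485 (k = 671*35 = 23485)
1/(B(-526, -389) + k) = 1/((-42/5 - 1/5*(-389)) + 23485) = 1/((-42/5 + 389/5) + 23485) = 1/(347/5 + 23485) = 1/(117772/5) = 5/117772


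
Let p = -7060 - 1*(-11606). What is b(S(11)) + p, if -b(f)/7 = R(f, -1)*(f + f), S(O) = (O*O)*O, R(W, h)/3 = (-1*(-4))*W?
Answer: -297617702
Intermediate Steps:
R(W, h) = 12*W (R(W, h) = 3*((-1*(-4))*W) = 3*(4*W) = 12*W)
p = 4546 (p = -7060 + 11606 = 4546)
S(O) = O**3 (S(O) = O**2*O = O**3)
b(f) = -168*f**2 (b(f) = -7*12*f*(f + f) = -7*12*f*2*f = -168*f**2)
b(S(11)) + p = -168*(11**3)**2 + 4546 = -168*1331**2 + 4546 = -168*1771561 + 4546 = -297622248 + 4546 = -297617702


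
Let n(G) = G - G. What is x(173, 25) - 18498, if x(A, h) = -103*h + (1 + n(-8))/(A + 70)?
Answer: -5120738/243 ≈ -21073.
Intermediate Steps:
n(G) = 0
x(A, h) = 1/(70 + A) - 103*h (x(A, h) = -103*h + (1 + 0)/(A + 70) = -103*h + 1/(70 + A) = 1/(70 + A) - 103*h)
x(173, 25) - 18498 = (1 - 7210*25 - 103*173*25)/(70 + 173) - 18498 = (1 - 180250 - 445475)/243 - 18498 = (1/243)*(-625724) - 18498 = -625724/243 - 18498 = -5120738/243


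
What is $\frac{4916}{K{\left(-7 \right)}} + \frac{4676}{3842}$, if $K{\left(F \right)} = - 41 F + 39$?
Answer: $\frac{5102912}{313123} \approx 16.297$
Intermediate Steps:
$K{\left(F \right)} = 39 - 41 F$
$\frac{4916}{K{\left(-7 \right)}} + \frac{4676}{3842} = \frac{4916}{39 - -287} + \frac{4676}{3842} = \frac{4916}{39 + 287} + 4676 \cdot \frac{1}{3842} = \frac{4916}{326} + \frac{2338}{1921} = 4916 \cdot \frac{1}{326} + \frac{2338}{1921} = \frac{2458}{163} + \frac{2338}{1921} = \frac{5102912}{313123}$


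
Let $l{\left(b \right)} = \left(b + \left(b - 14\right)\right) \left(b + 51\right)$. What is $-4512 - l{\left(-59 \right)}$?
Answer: $-5568$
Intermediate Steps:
$l{\left(b \right)} = \left(-14 + 2 b\right) \left(51 + b\right)$ ($l{\left(b \right)} = \left(b + \left(b - 14\right)\right) \left(51 + b\right) = \left(b + \left(-14 + b\right)\right) \left(51 + b\right) = \left(-14 + 2 b\right) \left(51 + b\right)$)
$-4512 - l{\left(-59 \right)} = -4512 - \left(-714 + 2 \left(-59\right)^{2} + 88 \left(-59\right)\right) = -4512 - \left(-714 + 2 \cdot 3481 - 5192\right) = -4512 - \left(-714 + 6962 - 5192\right) = -4512 - 1056 = -5568$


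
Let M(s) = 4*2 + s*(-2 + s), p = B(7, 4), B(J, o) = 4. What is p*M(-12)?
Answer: 704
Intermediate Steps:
p = 4
M(s) = 8 + s*(-2 + s)
p*M(-12) = 4*(8 + (-12)² - 2*(-12)) = 4*(8 + 144 + 24) = 4*176 = 704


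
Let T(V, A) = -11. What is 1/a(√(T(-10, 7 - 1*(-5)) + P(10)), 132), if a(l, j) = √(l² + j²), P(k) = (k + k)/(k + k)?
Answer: √17414/17414 ≈ 0.0075779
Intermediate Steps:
P(k) = 1 (P(k) = (2*k)/((2*k)) = (2*k)*(1/(2*k)) = 1)
a(l, j) = √(j² + l²)
1/a(√(T(-10, 7 - 1*(-5)) + P(10)), 132) = 1/(√(132² + (√(-11 + 1))²)) = 1/(√(17424 + (√(-10))²)) = 1/(√(17424 + (I*√10)²)) = 1/(√(17424 - 10)) = 1/(√17414) = √17414/17414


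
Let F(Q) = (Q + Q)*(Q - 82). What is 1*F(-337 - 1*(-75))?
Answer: 180256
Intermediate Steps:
F(Q) = 2*Q*(-82 + Q) (F(Q) = (2*Q)*(-82 + Q) = 2*Q*(-82 + Q))
1*F(-337 - 1*(-75)) = 1*(2*(-337 - 1*(-75))*(-82 + (-337 - 1*(-75)))) = 1*(2*(-337 + 75)*(-82 + (-337 + 75))) = 1*(2*(-262)*(-82 - 262)) = 1*(2*(-262)*(-344)) = 1*180256 = 180256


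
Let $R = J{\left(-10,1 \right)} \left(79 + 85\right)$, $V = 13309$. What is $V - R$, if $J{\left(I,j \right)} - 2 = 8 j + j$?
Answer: $11505$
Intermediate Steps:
$J{\left(I,j \right)} = 2 + 9 j$ ($J{\left(I,j \right)} = 2 + \left(8 j + j\right) = 2 + 9 j$)
$R = 1804$ ($R = \left(2 + 9 \cdot 1\right) \left(79 + 85\right) = \left(2 + 9\right) 164 = 11 \cdot 164 = 1804$)
$V - R = 13309 - 1804 = 11505$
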